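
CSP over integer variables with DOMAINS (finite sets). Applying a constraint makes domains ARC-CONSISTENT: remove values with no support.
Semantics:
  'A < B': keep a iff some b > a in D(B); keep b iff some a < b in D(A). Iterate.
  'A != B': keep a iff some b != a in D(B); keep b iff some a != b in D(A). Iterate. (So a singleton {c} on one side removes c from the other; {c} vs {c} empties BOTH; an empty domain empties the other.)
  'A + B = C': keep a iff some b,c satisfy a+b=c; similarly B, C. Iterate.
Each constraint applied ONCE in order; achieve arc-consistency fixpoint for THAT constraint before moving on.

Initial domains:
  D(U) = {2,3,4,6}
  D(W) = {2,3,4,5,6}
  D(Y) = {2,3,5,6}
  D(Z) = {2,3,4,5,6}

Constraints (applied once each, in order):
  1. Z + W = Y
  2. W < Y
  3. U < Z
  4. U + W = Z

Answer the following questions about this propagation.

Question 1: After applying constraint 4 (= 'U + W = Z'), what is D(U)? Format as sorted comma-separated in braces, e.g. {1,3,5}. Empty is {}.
Answer: {2}

Derivation:
Constraint 1 (Z + W = Y) on D(Z)={2,3,4,5,6} D(W)={2,3,4,5,6} D(Y)={2,3,5,6}: Z {2,3,4,5,6}->{2,3,4}; W {2,3,4,5,6}->{2,3,4}; Y {2,3,5,6}->{5,6}
Constraint 2 (W < Y) on D(W)={2,3,4} D(Y)={5,6}: no change
Constraint 3 (U < Z) on D(U)={2,3,4,6} D(Z)={2,3,4}: U {2,3,4,6}->{2,3}; Z {2,3,4}->{3,4}
Constraint 4 (U + W = Z) on D(U)={2,3} D(W)={2,3,4} D(Z)={3,4}: U {2,3}->{2}; W {2,3,4}->{2}; Z {3,4}->{4}
So after constraint 4: D(U) = {2}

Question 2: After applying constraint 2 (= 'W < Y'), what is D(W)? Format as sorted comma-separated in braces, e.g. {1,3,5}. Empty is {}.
Answer: {2,3,4}

Derivation:
Constraint 1 (Z + W = Y) on D(Z)={2,3,4,5,6} D(W)={2,3,4,5,6} D(Y)={2,3,5,6}: Z {2,3,4,5,6}->{2,3,4}; W {2,3,4,5,6}->{2,3,4}; Y {2,3,5,6}->{5,6}
Constraint 2 (W < Y) on D(W)={2,3,4} D(Y)={5,6}: no change
So after constraint 2: D(W) = {2,3,4}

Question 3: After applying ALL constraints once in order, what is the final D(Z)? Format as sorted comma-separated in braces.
Answer: {4}

Derivation:
Constraint 1 (Z + W = Y) on D(Z)={2,3,4,5,6} D(W)={2,3,4,5,6} D(Y)={2,3,5,6}: Z {2,3,4,5,6}->{2,3,4}; W {2,3,4,5,6}->{2,3,4}; Y {2,3,5,6}->{5,6}
Constraint 2 (W < Y) on D(W)={2,3,4} D(Y)={5,6}: no change
Constraint 3 (U < Z) on D(U)={2,3,4,6} D(Z)={2,3,4}: U {2,3,4,6}->{2,3}; Z {2,3,4}->{3,4}
Constraint 4 (U + W = Z) on D(U)={2,3} D(W)={2,3,4} D(Z)={3,4}: U {2,3}->{2}; W {2,3,4}->{2}; Z {3,4}->{4}
So after all 4 constraints: D(Z) = {4}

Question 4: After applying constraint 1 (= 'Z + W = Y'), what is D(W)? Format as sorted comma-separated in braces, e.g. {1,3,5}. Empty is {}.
Answer: {2,3,4}

Derivation:
Constraint 1 (Z + W = Y) on D(Z)={2,3,4,5,6} D(W)={2,3,4,5,6} D(Y)={2,3,5,6}: Z {2,3,4,5,6}->{2,3,4}; W {2,3,4,5,6}->{2,3,4}; Y {2,3,5,6}->{5,6}
So after constraint 1: D(W) = {2,3,4}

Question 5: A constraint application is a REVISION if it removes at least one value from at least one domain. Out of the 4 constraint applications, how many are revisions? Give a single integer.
Answer: 3

Derivation:
Constraint 1 (Z + W = Y) on D(Z)={2,3,4,5,6} D(W)={2,3,4,5,6} D(Y)={2,3,5,6}: Z {2,3,4,5,6}->{2,3,4}; W {2,3,4,5,6}->{2,3,4}; Y {2,3,5,6}->{5,6} => REVISION
Constraint 2 (W < Y) on D(W)={2,3,4} D(Y)={5,6}: no change => not a revision
Constraint 3 (U < Z) on D(U)={2,3,4,6} D(Z)={2,3,4}: U {2,3,4,6}->{2,3}; Z {2,3,4}->{3,4} => REVISION
Constraint 4 (U + W = Z) on D(U)={2,3} D(W)={2,3,4} D(Z)={3,4}: U {2,3}->{2}; W {2,3,4}->{2}; Z {3,4}->{4} => REVISION
Total revisions = 3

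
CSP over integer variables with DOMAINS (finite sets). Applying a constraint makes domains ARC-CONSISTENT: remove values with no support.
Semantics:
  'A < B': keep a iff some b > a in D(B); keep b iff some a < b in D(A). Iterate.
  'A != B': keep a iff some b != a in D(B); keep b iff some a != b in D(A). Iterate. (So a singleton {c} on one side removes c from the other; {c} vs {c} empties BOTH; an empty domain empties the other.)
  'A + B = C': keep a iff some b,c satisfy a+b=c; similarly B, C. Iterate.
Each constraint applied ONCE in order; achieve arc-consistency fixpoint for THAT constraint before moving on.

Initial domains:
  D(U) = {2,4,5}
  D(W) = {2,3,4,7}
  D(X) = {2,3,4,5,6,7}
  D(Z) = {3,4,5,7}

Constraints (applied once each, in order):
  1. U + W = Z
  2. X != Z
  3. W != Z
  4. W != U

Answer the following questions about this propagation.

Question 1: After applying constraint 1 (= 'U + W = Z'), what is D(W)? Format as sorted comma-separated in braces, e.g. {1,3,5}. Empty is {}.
Answer: {2,3}

Derivation:
Constraint 1 (U + W = Z) on D(U)={2,4,5} D(W)={2,3,4,7} D(Z)={3,4,5,7}: W {2,3,4,7}->{2,3}; Z {3,4,5,7}->{4,5,7}
So after constraint 1: D(W) = {2,3}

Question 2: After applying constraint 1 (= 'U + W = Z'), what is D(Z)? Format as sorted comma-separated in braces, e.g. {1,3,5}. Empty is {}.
Constraint 1 (U + W = Z) on D(U)={2,4,5} D(W)={2,3,4,7} D(Z)={3,4,5,7}: W {2,3,4,7}->{2,3}; Z {3,4,5,7}->{4,5,7}
So after constraint 1: D(Z) = {4,5,7}

Answer: {4,5,7}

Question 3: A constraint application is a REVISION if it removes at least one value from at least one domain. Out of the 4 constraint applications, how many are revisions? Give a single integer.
Answer: 1

Derivation:
Constraint 1 (U + W = Z) on D(U)={2,4,5} D(W)={2,3,4,7} D(Z)={3,4,5,7}: W {2,3,4,7}->{2,3}; Z {3,4,5,7}->{4,5,7} => REVISION
Constraint 2 (X != Z) on D(X)={2,3,4,5,6,7} D(Z)={4,5,7}: no change => not a revision
Constraint 3 (W != Z) on D(W)={2,3} D(Z)={4,5,7}: no change => not a revision
Constraint 4 (W != U) on D(W)={2,3} D(U)={2,4,5}: no change => not a revision
Total revisions = 1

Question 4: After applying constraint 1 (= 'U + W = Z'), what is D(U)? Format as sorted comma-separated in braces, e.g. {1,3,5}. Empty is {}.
Constraint 1 (U + W = Z) on D(U)={2,4,5} D(W)={2,3,4,7} D(Z)={3,4,5,7}: W {2,3,4,7}->{2,3}; Z {3,4,5,7}->{4,5,7}
So after constraint 1: D(U) = {2,4,5}

Answer: {2,4,5}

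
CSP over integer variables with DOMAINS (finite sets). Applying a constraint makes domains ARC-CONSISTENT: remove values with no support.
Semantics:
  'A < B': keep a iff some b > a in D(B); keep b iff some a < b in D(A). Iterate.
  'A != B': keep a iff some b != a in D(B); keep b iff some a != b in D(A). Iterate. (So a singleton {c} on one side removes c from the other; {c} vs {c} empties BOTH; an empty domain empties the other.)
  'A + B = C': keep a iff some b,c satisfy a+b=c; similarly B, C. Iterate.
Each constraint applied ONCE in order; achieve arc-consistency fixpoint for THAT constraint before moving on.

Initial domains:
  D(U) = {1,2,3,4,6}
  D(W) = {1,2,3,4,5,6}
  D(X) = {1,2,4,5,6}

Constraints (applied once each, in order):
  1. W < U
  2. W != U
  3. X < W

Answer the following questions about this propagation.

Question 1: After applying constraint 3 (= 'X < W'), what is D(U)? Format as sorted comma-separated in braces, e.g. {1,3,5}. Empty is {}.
Answer: {2,3,4,6}

Derivation:
Constraint 1 (W < U) on D(W)={1,2,3,4,5,6} D(U)={1,2,3,4,6}: W {1,2,3,4,5,6}->{1,2,3,4,5}; U {1,2,3,4,6}->{2,3,4,6}
Constraint 2 (W != U) on D(W)={1,2,3,4,5} D(U)={2,3,4,6}: no change
Constraint 3 (X < W) on D(X)={1,2,4,5,6} D(W)={1,2,3,4,5}: X {1,2,4,5,6}->{1,2,4}; W {1,2,3,4,5}->{2,3,4,5}
So after constraint 3: D(U) = {2,3,4,6}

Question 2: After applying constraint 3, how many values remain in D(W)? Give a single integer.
Constraint 1 (W < U) on D(W)={1,2,3,4,5,6} D(U)={1,2,3,4,6}: W {1,2,3,4,5,6}->{1,2,3,4,5}; U {1,2,3,4,6}->{2,3,4,6}
Constraint 2 (W != U) on D(W)={1,2,3,4,5} D(U)={2,3,4,6}: no change
Constraint 3 (X < W) on D(X)={1,2,4,5,6} D(W)={1,2,3,4,5}: X {1,2,4,5,6}->{1,2,4}; W {1,2,3,4,5}->{2,3,4,5}
So after constraint 3: D(W)={2,3,4,5}, size = 4

Answer: 4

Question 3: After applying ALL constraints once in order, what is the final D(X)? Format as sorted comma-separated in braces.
Constraint 1 (W < U) on D(W)={1,2,3,4,5,6} D(U)={1,2,3,4,6}: W {1,2,3,4,5,6}->{1,2,3,4,5}; U {1,2,3,4,6}->{2,3,4,6}
Constraint 2 (W != U) on D(W)={1,2,3,4,5} D(U)={2,3,4,6}: no change
Constraint 3 (X < W) on D(X)={1,2,4,5,6} D(W)={1,2,3,4,5}: X {1,2,4,5,6}->{1,2,4}; W {1,2,3,4,5}->{2,3,4,5}
So after all 3 constraints: D(X) = {1,2,4}

Answer: {1,2,4}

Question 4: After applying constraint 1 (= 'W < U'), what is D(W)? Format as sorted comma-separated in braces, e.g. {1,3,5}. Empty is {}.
Answer: {1,2,3,4,5}

Derivation:
Constraint 1 (W < U) on D(W)={1,2,3,4,5,6} D(U)={1,2,3,4,6}: W {1,2,3,4,5,6}->{1,2,3,4,5}; U {1,2,3,4,6}->{2,3,4,6}
So after constraint 1: D(W) = {1,2,3,4,5}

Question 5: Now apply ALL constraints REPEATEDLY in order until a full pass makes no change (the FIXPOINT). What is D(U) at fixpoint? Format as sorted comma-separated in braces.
Answer: {3,4,6}

Derivation:
pass 0 (initial): D(U)={1,2,3,4,6}
pass 1: U {1,2,3,4,6}->{2,3,4,6}; W {1,2,3,4,5,6}->{2,3,4,5}; X {1,2,4,5,6}->{1,2,4}
pass 2: U {2,3,4,6}->{3,4,6}
pass 3: no change
Fixpoint after 3 passes: D(U) = {3,4,6}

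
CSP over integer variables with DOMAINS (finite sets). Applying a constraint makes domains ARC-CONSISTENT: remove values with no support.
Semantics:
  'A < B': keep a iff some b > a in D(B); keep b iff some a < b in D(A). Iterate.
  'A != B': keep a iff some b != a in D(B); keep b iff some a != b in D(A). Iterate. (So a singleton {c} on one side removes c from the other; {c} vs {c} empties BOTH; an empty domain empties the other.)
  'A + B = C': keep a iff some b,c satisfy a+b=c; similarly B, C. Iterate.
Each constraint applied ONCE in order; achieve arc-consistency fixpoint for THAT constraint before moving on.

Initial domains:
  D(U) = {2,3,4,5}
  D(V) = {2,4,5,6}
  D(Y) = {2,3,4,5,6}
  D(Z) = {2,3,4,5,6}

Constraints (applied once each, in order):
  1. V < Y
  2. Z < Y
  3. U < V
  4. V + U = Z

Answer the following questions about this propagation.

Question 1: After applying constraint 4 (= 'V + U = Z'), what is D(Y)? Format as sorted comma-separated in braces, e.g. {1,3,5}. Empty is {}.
Constraint 1 (V < Y) on D(V)={2,4,5,6} D(Y)={2,3,4,5,6}: V {2,4,5,6}->{2,4,5}; Y {2,3,4,5,6}->{3,4,5,6}
Constraint 2 (Z < Y) on D(Z)={2,3,4,5,6} D(Y)={3,4,5,6}: Z {2,3,4,5,6}->{2,3,4,5}
Constraint 3 (U < V) on D(U)={2,3,4,5} D(V)={2,4,5}: U {2,3,4,5}->{2,3,4}; V {2,4,5}->{4,5}
Constraint 4 (V + U = Z) on D(V)={4,5} D(U)={2,3,4} D(Z)={2,3,4,5}: V {4,5}->{}; U {2,3,4}->{}; Z {2,3,4,5}->{}
So after constraint 4: D(Y) = {3,4,5,6}

Answer: {3,4,5,6}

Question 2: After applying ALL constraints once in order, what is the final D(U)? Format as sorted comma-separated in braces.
Answer: {}

Derivation:
Constraint 1 (V < Y) on D(V)={2,4,5,6} D(Y)={2,3,4,5,6}: V {2,4,5,6}->{2,4,5}; Y {2,3,4,5,6}->{3,4,5,6}
Constraint 2 (Z < Y) on D(Z)={2,3,4,5,6} D(Y)={3,4,5,6}: Z {2,3,4,5,6}->{2,3,4,5}
Constraint 3 (U < V) on D(U)={2,3,4,5} D(V)={2,4,5}: U {2,3,4,5}->{2,3,4}; V {2,4,5}->{4,5}
Constraint 4 (V + U = Z) on D(V)={4,5} D(U)={2,3,4} D(Z)={2,3,4,5}: V {4,5}->{}; U {2,3,4}->{}; Z {2,3,4,5}->{}
So after all 4 constraints: D(U) = {}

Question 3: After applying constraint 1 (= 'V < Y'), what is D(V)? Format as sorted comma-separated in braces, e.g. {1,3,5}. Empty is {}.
Answer: {2,4,5}

Derivation:
Constraint 1 (V < Y) on D(V)={2,4,5,6} D(Y)={2,3,4,5,6}: V {2,4,5,6}->{2,4,5}; Y {2,3,4,5,6}->{3,4,5,6}
So after constraint 1: D(V) = {2,4,5}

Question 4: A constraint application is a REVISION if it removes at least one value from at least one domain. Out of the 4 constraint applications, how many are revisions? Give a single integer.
Constraint 1 (V < Y) on D(V)={2,4,5,6} D(Y)={2,3,4,5,6}: V {2,4,5,6}->{2,4,5}; Y {2,3,4,5,6}->{3,4,5,6} => REVISION
Constraint 2 (Z < Y) on D(Z)={2,3,4,5,6} D(Y)={3,4,5,6}: Z {2,3,4,5,6}->{2,3,4,5} => REVISION
Constraint 3 (U < V) on D(U)={2,3,4,5} D(V)={2,4,5}: U {2,3,4,5}->{2,3,4}; V {2,4,5}->{4,5} => REVISION
Constraint 4 (V + U = Z) on D(V)={4,5} D(U)={2,3,4} D(Z)={2,3,4,5}: V {4,5}->{}; U {2,3,4}->{}; Z {2,3,4,5}->{} => REVISION
Total revisions = 4

Answer: 4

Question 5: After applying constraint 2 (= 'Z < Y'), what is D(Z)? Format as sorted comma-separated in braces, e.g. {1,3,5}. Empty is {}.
Constraint 1 (V < Y) on D(V)={2,4,5,6} D(Y)={2,3,4,5,6}: V {2,4,5,6}->{2,4,5}; Y {2,3,4,5,6}->{3,4,5,6}
Constraint 2 (Z < Y) on D(Z)={2,3,4,5,6} D(Y)={3,4,5,6}: Z {2,3,4,5,6}->{2,3,4,5}
So after constraint 2: D(Z) = {2,3,4,5}

Answer: {2,3,4,5}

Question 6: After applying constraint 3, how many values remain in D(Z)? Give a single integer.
Answer: 4

Derivation:
Constraint 1 (V < Y) on D(V)={2,4,5,6} D(Y)={2,3,4,5,6}: V {2,4,5,6}->{2,4,5}; Y {2,3,4,5,6}->{3,4,5,6}
Constraint 2 (Z < Y) on D(Z)={2,3,4,5,6} D(Y)={3,4,5,6}: Z {2,3,4,5,6}->{2,3,4,5}
Constraint 3 (U < V) on D(U)={2,3,4,5} D(V)={2,4,5}: U {2,3,4,5}->{2,3,4}; V {2,4,5}->{4,5}
So after constraint 3: D(Z)={2,3,4,5}, size = 4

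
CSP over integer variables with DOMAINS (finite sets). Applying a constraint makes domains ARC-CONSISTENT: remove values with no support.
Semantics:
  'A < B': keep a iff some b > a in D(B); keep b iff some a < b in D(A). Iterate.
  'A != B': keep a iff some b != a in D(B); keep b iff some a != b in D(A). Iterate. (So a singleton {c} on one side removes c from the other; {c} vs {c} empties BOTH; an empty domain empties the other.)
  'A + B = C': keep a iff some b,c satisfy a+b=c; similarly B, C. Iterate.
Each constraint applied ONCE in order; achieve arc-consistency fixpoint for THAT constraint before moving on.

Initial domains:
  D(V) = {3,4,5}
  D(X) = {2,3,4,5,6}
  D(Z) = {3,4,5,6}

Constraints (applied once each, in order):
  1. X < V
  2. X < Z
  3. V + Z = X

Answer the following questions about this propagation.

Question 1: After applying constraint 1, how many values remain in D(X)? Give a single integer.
Answer: 3

Derivation:
Constraint 1 (X < V) on D(X)={2,3,4,5,6} D(V)={3,4,5}: X {2,3,4,5,6}->{2,3,4}
So after constraint 1: D(X)={2,3,4}, size = 3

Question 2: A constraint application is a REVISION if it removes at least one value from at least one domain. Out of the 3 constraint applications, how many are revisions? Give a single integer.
Answer: 2

Derivation:
Constraint 1 (X < V) on D(X)={2,3,4,5,6} D(V)={3,4,5}: X {2,3,4,5,6}->{2,3,4} => REVISION
Constraint 2 (X < Z) on D(X)={2,3,4} D(Z)={3,4,5,6}: no change => not a revision
Constraint 3 (V + Z = X) on D(V)={3,4,5} D(Z)={3,4,5,6} D(X)={2,3,4}: V {3,4,5}->{}; Z {3,4,5,6}->{}; X {2,3,4}->{} => REVISION
Total revisions = 2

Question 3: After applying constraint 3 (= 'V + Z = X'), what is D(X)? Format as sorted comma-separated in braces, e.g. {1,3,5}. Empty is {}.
Answer: {}

Derivation:
Constraint 1 (X < V) on D(X)={2,3,4,5,6} D(V)={3,4,5}: X {2,3,4,5,6}->{2,3,4}
Constraint 2 (X < Z) on D(X)={2,3,4} D(Z)={3,4,5,6}: no change
Constraint 3 (V + Z = X) on D(V)={3,4,5} D(Z)={3,4,5,6} D(X)={2,3,4}: V {3,4,5}->{}; Z {3,4,5,6}->{}; X {2,3,4}->{}
So after constraint 3: D(X) = {}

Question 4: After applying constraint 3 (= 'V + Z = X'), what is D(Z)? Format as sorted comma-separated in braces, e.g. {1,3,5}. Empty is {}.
Constraint 1 (X < V) on D(X)={2,3,4,5,6} D(V)={3,4,5}: X {2,3,4,5,6}->{2,3,4}
Constraint 2 (X < Z) on D(X)={2,3,4} D(Z)={3,4,5,6}: no change
Constraint 3 (V + Z = X) on D(V)={3,4,5} D(Z)={3,4,5,6} D(X)={2,3,4}: V {3,4,5}->{}; Z {3,4,5,6}->{}; X {2,3,4}->{}
So after constraint 3: D(Z) = {}

Answer: {}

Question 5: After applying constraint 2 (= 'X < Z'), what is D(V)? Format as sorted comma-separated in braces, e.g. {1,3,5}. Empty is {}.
Answer: {3,4,5}

Derivation:
Constraint 1 (X < V) on D(X)={2,3,4,5,6} D(V)={3,4,5}: X {2,3,4,5,6}->{2,3,4}
Constraint 2 (X < Z) on D(X)={2,3,4} D(Z)={3,4,5,6}: no change
So after constraint 2: D(V) = {3,4,5}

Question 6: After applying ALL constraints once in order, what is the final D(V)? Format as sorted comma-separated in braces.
Constraint 1 (X < V) on D(X)={2,3,4,5,6} D(V)={3,4,5}: X {2,3,4,5,6}->{2,3,4}
Constraint 2 (X < Z) on D(X)={2,3,4} D(Z)={3,4,5,6}: no change
Constraint 3 (V + Z = X) on D(V)={3,4,5} D(Z)={3,4,5,6} D(X)={2,3,4}: V {3,4,5}->{}; Z {3,4,5,6}->{}; X {2,3,4}->{}
So after all 3 constraints: D(V) = {}

Answer: {}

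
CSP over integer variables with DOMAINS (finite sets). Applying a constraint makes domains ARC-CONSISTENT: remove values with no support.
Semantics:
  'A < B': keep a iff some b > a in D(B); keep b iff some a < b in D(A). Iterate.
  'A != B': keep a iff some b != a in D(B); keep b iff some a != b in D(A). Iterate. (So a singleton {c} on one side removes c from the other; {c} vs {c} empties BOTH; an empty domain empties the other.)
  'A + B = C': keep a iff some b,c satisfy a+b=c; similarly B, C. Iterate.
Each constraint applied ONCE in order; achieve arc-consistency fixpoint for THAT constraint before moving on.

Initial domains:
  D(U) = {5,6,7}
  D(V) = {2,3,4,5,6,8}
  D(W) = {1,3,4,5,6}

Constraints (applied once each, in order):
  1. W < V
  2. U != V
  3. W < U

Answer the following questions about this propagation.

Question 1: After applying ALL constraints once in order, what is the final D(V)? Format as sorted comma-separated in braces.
Answer: {2,3,4,5,6,8}

Derivation:
Constraint 1 (W < V) on D(W)={1,3,4,5,6} D(V)={2,3,4,5,6,8}: no change
Constraint 2 (U != V) on D(U)={5,6,7} D(V)={2,3,4,5,6,8}: no change
Constraint 3 (W < U) on D(W)={1,3,4,5,6} D(U)={5,6,7}: no change
So after all 3 constraints: D(V) = {2,3,4,5,6,8}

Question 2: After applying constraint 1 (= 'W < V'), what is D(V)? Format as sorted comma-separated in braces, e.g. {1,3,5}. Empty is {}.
Answer: {2,3,4,5,6,8}

Derivation:
Constraint 1 (W < V) on D(W)={1,3,4,5,6} D(V)={2,3,4,5,6,8}: no change
So after constraint 1: D(V) = {2,3,4,5,6,8}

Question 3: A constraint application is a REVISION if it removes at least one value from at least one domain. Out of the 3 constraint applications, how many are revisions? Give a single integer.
Answer: 0

Derivation:
Constraint 1 (W < V) on D(W)={1,3,4,5,6} D(V)={2,3,4,5,6,8}: no change => not a revision
Constraint 2 (U != V) on D(U)={5,6,7} D(V)={2,3,4,5,6,8}: no change => not a revision
Constraint 3 (W < U) on D(W)={1,3,4,5,6} D(U)={5,6,7}: no change => not a revision
Total revisions = 0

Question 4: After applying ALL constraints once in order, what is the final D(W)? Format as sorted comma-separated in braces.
Constraint 1 (W < V) on D(W)={1,3,4,5,6} D(V)={2,3,4,5,6,8}: no change
Constraint 2 (U != V) on D(U)={5,6,7} D(V)={2,3,4,5,6,8}: no change
Constraint 3 (W < U) on D(W)={1,3,4,5,6} D(U)={5,6,7}: no change
So after all 3 constraints: D(W) = {1,3,4,5,6}

Answer: {1,3,4,5,6}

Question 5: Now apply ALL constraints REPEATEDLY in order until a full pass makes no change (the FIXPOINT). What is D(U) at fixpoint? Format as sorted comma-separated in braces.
pass 0 (initial): D(U)={5,6,7}
pass 1: no change
Fixpoint after 1 passes: D(U) = {5,6,7}

Answer: {5,6,7}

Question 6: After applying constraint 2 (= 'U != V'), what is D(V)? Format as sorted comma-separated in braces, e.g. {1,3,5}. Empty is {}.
Constraint 1 (W < V) on D(W)={1,3,4,5,6} D(V)={2,3,4,5,6,8}: no change
Constraint 2 (U != V) on D(U)={5,6,7} D(V)={2,3,4,5,6,8}: no change
So after constraint 2: D(V) = {2,3,4,5,6,8}

Answer: {2,3,4,5,6,8}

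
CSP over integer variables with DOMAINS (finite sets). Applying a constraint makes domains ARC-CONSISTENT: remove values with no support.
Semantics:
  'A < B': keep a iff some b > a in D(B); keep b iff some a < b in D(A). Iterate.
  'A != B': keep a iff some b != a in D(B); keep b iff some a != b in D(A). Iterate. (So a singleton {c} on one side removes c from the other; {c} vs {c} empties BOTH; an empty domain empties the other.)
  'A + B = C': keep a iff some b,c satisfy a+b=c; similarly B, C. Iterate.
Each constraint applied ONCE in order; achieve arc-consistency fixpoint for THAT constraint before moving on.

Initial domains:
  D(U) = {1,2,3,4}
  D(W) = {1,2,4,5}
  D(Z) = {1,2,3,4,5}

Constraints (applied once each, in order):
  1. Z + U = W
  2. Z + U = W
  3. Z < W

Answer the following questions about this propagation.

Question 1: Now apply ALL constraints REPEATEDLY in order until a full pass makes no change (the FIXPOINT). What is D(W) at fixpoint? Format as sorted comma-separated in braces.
Answer: {2,4,5}

Derivation:
pass 0 (initial): D(W)={1,2,4,5}
pass 1: W {1,2,4,5}->{2,4,5}; Z {1,2,3,4,5}->{1,2,3,4}
pass 2: no change
Fixpoint after 2 passes: D(W) = {2,4,5}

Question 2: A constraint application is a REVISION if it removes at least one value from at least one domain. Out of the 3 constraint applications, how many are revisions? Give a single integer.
Constraint 1 (Z + U = W) on D(Z)={1,2,3,4,5} D(U)={1,2,3,4} D(W)={1,2,4,5}: Z {1,2,3,4,5}->{1,2,3,4}; W {1,2,4,5}->{2,4,5} => REVISION
Constraint 2 (Z + U = W) on D(Z)={1,2,3,4} D(U)={1,2,3,4} D(W)={2,4,5}: no change => not a revision
Constraint 3 (Z < W) on D(Z)={1,2,3,4} D(W)={2,4,5}: no change => not a revision
Total revisions = 1

Answer: 1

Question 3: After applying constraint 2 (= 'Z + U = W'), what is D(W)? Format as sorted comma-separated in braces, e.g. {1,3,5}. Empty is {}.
Answer: {2,4,5}

Derivation:
Constraint 1 (Z + U = W) on D(Z)={1,2,3,4,5} D(U)={1,2,3,4} D(W)={1,2,4,5}: Z {1,2,3,4,5}->{1,2,3,4}; W {1,2,4,5}->{2,4,5}
Constraint 2 (Z + U = W) on D(Z)={1,2,3,4} D(U)={1,2,3,4} D(W)={2,4,5}: no change
So after constraint 2: D(W) = {2,4,5}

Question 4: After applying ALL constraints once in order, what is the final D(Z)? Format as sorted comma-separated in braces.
Answer: {1,2,3,4}

Derivation:
Constraint 1 (Z + U = W) on D(Z)={1,2,3,4,5} D(U)={1,2,3,4} D(W)={1,2,4,5}: Z {1,2,3,4,5}->{1,2,3,4}; W {1,2,4,5}->{2,4,5}
Constraint 2 (Z + U = W) on D(Z)={1,2,3,4} D(U)={1,2,3,4} D(W)={2,4,5}: no change
Constraint 3 (Z < W) on D(Z)={1,2,3,4} D(W)={2,4,5}: no change
So after all 3 constraints: D(Z) = {1,2,3,4}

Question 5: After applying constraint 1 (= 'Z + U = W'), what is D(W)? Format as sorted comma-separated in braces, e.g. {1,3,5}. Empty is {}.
Constraint 1 (Z + U = W) on D(Z)={1,2,3,4,5} D(U)={1,2,3,4} D(W)={1,2,4,5}: Z {1,2,3,4,5}->{1,2,3,4}; W {1,2,4,5}->{2,4,5}
So after constraint 1: D(W) = {2,4,5}

Answer: {2,4,5}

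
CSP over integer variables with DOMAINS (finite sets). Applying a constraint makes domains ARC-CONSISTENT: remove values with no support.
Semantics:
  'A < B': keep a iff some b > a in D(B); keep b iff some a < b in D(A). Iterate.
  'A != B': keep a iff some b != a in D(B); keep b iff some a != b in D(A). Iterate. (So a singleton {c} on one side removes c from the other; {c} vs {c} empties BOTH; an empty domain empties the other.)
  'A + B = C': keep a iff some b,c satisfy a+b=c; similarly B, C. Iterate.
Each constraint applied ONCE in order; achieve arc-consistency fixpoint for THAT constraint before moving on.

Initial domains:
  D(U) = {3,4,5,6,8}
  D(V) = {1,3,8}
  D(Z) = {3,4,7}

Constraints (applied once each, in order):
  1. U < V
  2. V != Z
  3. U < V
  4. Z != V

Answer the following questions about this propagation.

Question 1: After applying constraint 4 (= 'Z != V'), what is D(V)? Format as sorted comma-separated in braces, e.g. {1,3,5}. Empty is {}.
Answer: {8}

Derivation:
Constraint 1 (U < V) on D(U)={3,4,5,6,8} D(V)={1,3,8}: U {3,4,5,6,8}->{3,4,5,6}; V {1,3,8}->{8}
Constraint 2 (V != Z) on D(V)={8} D(Z)={3,4,7}: no change
Constraint 3 (U < V) on D(U)={3,4,5,6} D(V)={8}: no change
Constraint 4 (Z != V) on D(Z)={3,4,7} D(V)={8}: no change
So after constraint 4: D(V) = {8}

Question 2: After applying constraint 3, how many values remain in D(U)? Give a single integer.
Answer: 4

Derivation:
Constraint 1 (U < V) on D(U)={3,4,5,6,8} D(V)={1,3,8}: U {3,4,5,6,8}->{3,4,5,6}; V {1,3,8}->{8}
Constraint 2 (V != Z) on D(V)={8} D(Z)={3,4,7}: no change
Constraint 3 (U < V) on D(U)={3,4,5,6} D(V)={8}: no change
So after constraint 3: D(U)={3,4,5,6}, size = 4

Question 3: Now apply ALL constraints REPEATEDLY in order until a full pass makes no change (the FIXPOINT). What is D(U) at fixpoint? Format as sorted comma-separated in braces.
pass 0 (initial): D(U)={3,4,5,6,8}
pass 1: U {3,4,5,6,8}->{3,4,5,6}; V {1,3,8}->{8}
pass 2: no change
Fixpoint after 2 passes: D(U) = {3,4,5,6}

Answer: {3,4,5,6}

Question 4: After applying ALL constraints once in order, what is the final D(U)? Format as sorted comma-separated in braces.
Answer: {3,4,5,6}

Derivation:
Constraint 1 (U < V) on D(U)={3,4,5,6,8} D(V)={1,3,8}: U {3,4,5,6,8}->{3,4,5,6}; V {1,3,8}->{8}
Constraint 2 (V != Z) on D(V)={8} D(Z)={3,4,7}: no change
Constraint 3 (U < V) on D(U)={3,4,5,6} D(V)={8}: no change
Constraint 4 (Z != V) on D(Z)={3,4,7} D(V)={8}: no change
So after all 4 constraints: D(U) = {3,4,5,6}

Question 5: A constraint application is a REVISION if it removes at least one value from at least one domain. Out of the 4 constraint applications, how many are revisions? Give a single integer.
Constraint 1 (U < V) on D(U)={3,4,5,6,8} D(V)={1,3,8}: U {3,4,5,6,8}->{3,4,5,6}; V {1,3,8}->{8} => REVISION
Constraint 2 (V != Z) on D(V)={8} D(Z)={3,4,7}: no change => not a revision
Constraint 3 (U < V) on D(U)={3,4,5,6} D(V)={8}: no change => not a revision
Constraint 4 (Z != V) on D(Z)={3,4,7} D(V)={8}: no change => not a revision
Total revisions = 1

Answer: 1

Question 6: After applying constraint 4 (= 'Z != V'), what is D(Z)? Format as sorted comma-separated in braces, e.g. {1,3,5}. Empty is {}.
Answer: {3,4,7}

Derivation:
Constraint 1 (U < V) on D(U)={3,4,5,6,8} D(V)={1,3,8}: U {3,4,5,6,8}->{3,4,5,6}; V {1,3,8}->{8}
Constraint 2 (V != Z) on D(V)={8} D(Z)={3,4,7}: no change
Constraint 3 (U < V) on D(U)={3,4,5,6} D(V)={8}: no change
Constraint 4 (Z != V) on D(Z)={3,4,7} D(V)={8}: no change
So after constraint 4: D(Z) = {3,4,7}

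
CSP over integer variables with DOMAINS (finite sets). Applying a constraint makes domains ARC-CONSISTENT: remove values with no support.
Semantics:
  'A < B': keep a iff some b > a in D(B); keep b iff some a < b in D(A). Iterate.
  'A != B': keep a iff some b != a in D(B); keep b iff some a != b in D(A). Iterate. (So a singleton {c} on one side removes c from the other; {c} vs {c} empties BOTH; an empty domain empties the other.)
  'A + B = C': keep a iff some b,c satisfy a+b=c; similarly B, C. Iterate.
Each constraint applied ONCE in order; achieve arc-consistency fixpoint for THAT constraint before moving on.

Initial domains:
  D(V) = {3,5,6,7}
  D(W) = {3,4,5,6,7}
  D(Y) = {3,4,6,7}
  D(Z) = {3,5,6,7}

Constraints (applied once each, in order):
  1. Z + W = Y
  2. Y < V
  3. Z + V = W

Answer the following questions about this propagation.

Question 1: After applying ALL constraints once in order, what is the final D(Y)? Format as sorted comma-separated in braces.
Answer: {6}

Derivation:
Constraint 1 (Z + W = Y) on D(Z)={3,5,6,7} D(W)={3,4,5,6,7} D(Y)={3,4,6,7}: Z {3,5,6,7}->{3}; W {3,4,5,6,7}->{3,4}; Y {3,4,6,7}->{6,7}
Constraint 2 (Y < V) on D(Y)={6,7} D(V)={3,5,6,7}: Y {6,7}->{6}; V {3,5,6,7}->{7}
Constraint 3 (Z + V = W) on D(Z)={3} D(V)={7} D(W)={3,4}: Z {3}->{}; V {7}->{}; W {3,4}->{}
So after all 3 constraints: D(Y) = {6}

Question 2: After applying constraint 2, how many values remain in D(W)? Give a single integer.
Constraint 1 (Z + W = Y) on D(Z)={3,5,6,7} D(W)={3,4,5,6,7} D(Y)={3,4,6,7}: Z {3,5,6,7}->{3}; W {3,4,5,6,7}->{3,4}; Y {3,4,6,7}->{6,7}
Constraint 2 (Y < V) on D(Y)={6,7} D(V)={3,5,6,7}: Y {6,7}->{6}; V {3,5,6,7}->{7}
So after constraint 2: D(W)={3,4}, size = 2

Answer: 2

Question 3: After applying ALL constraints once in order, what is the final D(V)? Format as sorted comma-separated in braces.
Answer: {}

Derivation:
Constraint 1 (Z + W = Y) on D(Z)={3,5,6,7} D(W)={3,4,5,6,7} D(Y)={3,4,6,7}: Z {3,5,6,7}->{3}; W {3,4,5,6,7}->{3,4}; Y {3,4,6,7}->{6,7}
Constraint 2 (Y < V) on D(Y)={6,7} D(V)={3,5,6,7}: Y {6,7}->{6}; V {3,5,6,7}->{7}
Constraint 3 (Z + V = W) on D(Z)={3} D(V)={7} D(W)={3,4}: Z {3}->{}; V {7}->{}; W {3,4}->{}
So after all 3 constraints: D(V) = {}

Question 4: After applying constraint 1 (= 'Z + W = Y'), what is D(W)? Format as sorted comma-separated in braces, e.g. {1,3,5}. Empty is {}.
Constraint 1 (Z + W = Y) on D(Z)={3,5,6,7} D(W)={3,4,5,6,7} D(Y)={3,4,6,7}: Z {3,5,6,7}->{3}; W {3,4,5,6,7}->{3,4}; Y {3,4,6,7}->{6,7}
So after constraint 1: D(W) = {3,4}

Answer: {3,4}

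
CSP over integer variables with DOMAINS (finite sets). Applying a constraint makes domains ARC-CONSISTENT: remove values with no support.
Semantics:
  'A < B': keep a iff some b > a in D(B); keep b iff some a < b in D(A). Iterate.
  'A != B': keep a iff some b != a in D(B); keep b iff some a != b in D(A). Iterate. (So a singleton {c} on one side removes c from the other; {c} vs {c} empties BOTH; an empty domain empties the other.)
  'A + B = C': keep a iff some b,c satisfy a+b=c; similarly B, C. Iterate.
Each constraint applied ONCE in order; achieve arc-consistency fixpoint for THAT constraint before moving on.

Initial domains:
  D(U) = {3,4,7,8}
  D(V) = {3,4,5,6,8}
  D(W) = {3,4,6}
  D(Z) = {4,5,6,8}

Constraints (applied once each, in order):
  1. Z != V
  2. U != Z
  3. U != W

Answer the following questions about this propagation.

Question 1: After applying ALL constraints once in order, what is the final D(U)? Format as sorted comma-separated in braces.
Answer: {3,4,7,8}

Derivation:
Constraint 1 (Z != V) on D(Z)={4,5,6,8} D(V)={3,4,5,6,8}: no change
Constraint 2 (U != Z) on D(U)={3,4,7,8} D(Z)={4,5,6,8}: no change
Constraint 3 (U != W) on D(U)={3,4,7,8} D(W)={3,4,6}: no change
So after all 3 constraints: D(U) = {3,4,7,8}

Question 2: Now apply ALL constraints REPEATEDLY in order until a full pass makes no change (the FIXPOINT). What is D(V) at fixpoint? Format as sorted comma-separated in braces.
Answer: {3,4,5,6,8}

Derivation:
pass 0 (initial): D(V)={3,4,5,6,8}
pass 1: no change
Fixpoint after 1 passes: D(V) = {3,4,5,6,8}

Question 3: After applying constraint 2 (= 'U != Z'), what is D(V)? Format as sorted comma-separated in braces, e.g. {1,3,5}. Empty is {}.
Answer: {3,4,5,6,8}

Derivation:
Constraint 1 (Z != V) on D(Z)={4,5,6,8} D(V)={3,4,5,6,8}: no change
Constraint 2 (U != Z) on D(U)={3,4,7,8} D(Z)={4,5,6,8}: no change
So after constraint 2: D(V) = {3,4,5,6,8}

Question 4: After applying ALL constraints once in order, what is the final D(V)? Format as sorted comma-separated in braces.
Constraint 1 (Z != V) on D(Z)={4,5,6,8} D(V)={3,4,5,6,8}: no change
Constraint 2 (U != Z) on D(U)={3,4,7,8} D(Z)={4,5,6,8}: no change
Constraint 3 (U != W) on D(U)={3,4,7,8} D(W)={3,4,6}: no change
So after all 3 constraints: D(V) = {3,4,5,6,8}

Answer: {3,4,5,6,8}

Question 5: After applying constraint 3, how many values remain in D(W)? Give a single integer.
Constraint 1 (Z != V) on D(Z)={4,5,6,8} D(V)={3,4,5,6,8}: no change
Constraint 2 (U != Z) on D(U)={3,4,7,8} D(Z)={4,5,6,8}: no change
Constraint 3 (U != W) on D(U)={3,4,7,8} D(W)={3,4,6}: no change
So after constraint 3: D(W)={3,4,6}, size = 3

Answer: 3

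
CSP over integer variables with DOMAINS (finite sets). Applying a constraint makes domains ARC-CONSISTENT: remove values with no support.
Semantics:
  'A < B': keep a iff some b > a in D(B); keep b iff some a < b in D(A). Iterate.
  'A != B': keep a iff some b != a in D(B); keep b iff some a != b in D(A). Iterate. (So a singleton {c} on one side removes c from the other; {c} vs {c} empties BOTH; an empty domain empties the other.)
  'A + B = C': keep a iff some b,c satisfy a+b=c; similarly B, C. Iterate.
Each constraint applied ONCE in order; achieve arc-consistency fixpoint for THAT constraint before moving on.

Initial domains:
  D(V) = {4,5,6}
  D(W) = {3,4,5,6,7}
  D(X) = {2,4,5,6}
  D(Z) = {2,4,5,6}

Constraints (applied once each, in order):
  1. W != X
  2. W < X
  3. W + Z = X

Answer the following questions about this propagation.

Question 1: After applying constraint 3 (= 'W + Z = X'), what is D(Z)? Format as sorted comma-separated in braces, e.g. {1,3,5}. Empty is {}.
Answer: {2}

Derivation:
Constraint 1 (W != X) on D(W)={3,4,5,6,7} D(X)={2,4,5,6}: no change
Constraint 2 (W < X) on D(W)={3,4,5,6,7} D(X)={2,4,5,6}: W {3,4,5,6,7}->{3,4,5}; X {2,4,5,6}->{4,5,6}
Constraint 3 (W + Z = X) on D(W)={3,4,5} D(Z)={2,4,5,6} D(X)={4,5,6}: W {3,4,5}->{3,4}; Z {2,4,5,6}->{2}; X {4,5,6}->{5,6}
So after constraint 3: D(Z) = {2}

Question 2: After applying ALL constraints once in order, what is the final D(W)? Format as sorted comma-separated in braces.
Answer: {3,4}

Derivation:
Constraint 1 (W != X) on D(W)={3,4,5,6,7} D(X)={2,4,5,6}: no change
Constraint 2 (W < X) on D(W)={3,4,5,6,7} D(X)={2,4,5,6}: W {3,4,5,6,7}->{3,4,5}; X {2,4,5,6}->{4,5,6}
Constraint 3 (W + Z = X) on D(W)={3,4,5} D(Z)={2,4,5,6} D(X)={4,5,6}: W {3,4,5}->{3,4}; Z {2,4,5,6}->{2}; X {4,5,6}->{5,6}
So after all 3 constraints: D(W) = {3,4}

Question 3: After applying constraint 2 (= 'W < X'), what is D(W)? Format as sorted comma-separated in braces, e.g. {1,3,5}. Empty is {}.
Constraint 1 (W != X) on D(W)={3,4,5,6,7} D(X)={2,4,5,6}: no change
Constraint 2 (W < X) on D(W)={3,4,5,6,7} D(X)={2,4,5,6}: W {3,4,5,6,7}->{3,4,5}; X {2,4,5,6}->{4,5,6}
So after constraint 2: D(W) = {3,4,5}

Answer: {3,4,5}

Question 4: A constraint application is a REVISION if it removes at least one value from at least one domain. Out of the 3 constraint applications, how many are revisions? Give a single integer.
Answer: 2

Derivation:
Constraint 1 (W != X) on D(W)={3,4,5,6,7} D(X)={2,4,5,6}: no change => not a revision
Constraint 2 (W < X) on D(W)={3,4,5,6,7} D(X)={2,4,5,6}: W {3,4,5,6,7}->{3,4,5}; X {2,4,5,6}->{4,5,6} => REVISION
Constraint 3 (W + Z = X) on D(W)={3,4,5} D(Z)={2,4,5,6} D(X)={4,5,6}: W {3,4,5}->{3,4}; Z {2,4,5,6}->{2}; X {4,5,6}->{5,6} => REVISION
Total revisions = 2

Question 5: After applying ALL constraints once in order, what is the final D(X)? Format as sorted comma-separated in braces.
Answer: {5,6}

Derivation:
Constraint 1 (W != X) on D(W)={3,4,5,6,7} D(X)={2,4,5,6}: no change
Constraint 2 (W < X) on D(W)={3,4,5,6,7} D(X)={2,4,5,6}: W {3,4,5,6,7}->{3,4,5}; X {2,4,5,6}->{4,5,6}
Constraint 3 (W + Z = X) on D(W)={3,4,5} D(Z)={2,4,5,6} D(X)={4,5,6}: W {3,4,5}->{3,4}; Z {2,4,5,6}->{2}; X {4,5,6}->{5,6}
So after all 3 constraints: D(X) = {5,6}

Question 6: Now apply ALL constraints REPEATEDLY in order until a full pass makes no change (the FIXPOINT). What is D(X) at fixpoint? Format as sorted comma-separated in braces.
Answer: {5,6}

Derivation:
pass 0 (initial): D(X)={2,4,5,6}
pass 1: W {3,4,5,6,7}->{3,4}; X {2,4,5,6}->{5,6}; Z {2,4,5,6}->{2}
pass 2: no change
Fixpoint after 2 passes: D(X) = {5,6}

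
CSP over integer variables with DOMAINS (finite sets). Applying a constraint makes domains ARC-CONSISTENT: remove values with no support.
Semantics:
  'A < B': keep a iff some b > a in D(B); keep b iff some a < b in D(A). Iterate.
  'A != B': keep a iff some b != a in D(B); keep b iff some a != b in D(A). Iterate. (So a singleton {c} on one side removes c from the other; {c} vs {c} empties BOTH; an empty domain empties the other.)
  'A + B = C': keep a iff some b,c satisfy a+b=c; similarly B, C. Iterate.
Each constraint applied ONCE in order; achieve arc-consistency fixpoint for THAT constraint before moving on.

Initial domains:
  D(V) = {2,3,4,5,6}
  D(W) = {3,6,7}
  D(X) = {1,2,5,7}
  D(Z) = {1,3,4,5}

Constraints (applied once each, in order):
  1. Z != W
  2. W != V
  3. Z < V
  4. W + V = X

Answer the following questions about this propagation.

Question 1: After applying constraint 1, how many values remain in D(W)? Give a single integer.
Constraint 1 (Z != W) on D(Z)={1,3,4,5} D(W)={3,6,7}: no change
So after constraint 1: D(W)={3,6,7}, size = 3

Answer: 3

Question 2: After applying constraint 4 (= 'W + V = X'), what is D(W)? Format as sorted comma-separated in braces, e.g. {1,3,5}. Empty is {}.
Constraint 1 (Z != W) on D(Z)={1,3,4,5} D(W)={3,6,7}: no change
Constraint 2 (W != V) on D(W)={3,6,7} D(V)={2,3,4,5,6}: no change
Constraint 3 (Z < V) on D(Z)={1,3,4,5} D(V)={2,3,4,5,6}: no change
Constraint 4 (W + V = X) on D(W)={3,6,7} D(V)={2,3,4,5,6} D(X)={1,2,5,7}: W {3,6,7}->{3}; V {2,3,4,5,6}->{2,4}; X {1,2,5,7}->{5,7}
So after constraint 4: D(W) = {3}

Answer: {3}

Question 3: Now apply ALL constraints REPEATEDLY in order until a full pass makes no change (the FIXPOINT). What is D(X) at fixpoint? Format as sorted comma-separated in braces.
pass 0 (initial): D(X)={1,2,5,7}
pass 1: V {2,3,4,5,6}->{2,4}; W {3,6,7}->{3}; X {1,2,5,7}->{5,7}
pass 2: Z {1,3,4,5}->{1}
pass 3: no change
Fixpoint after 3 passes: D(X) = {5,7}

Answer: {5,7}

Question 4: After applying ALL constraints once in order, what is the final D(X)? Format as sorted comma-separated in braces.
Constraint 1 (Z != W) on D(Z)={1,3,4,5} D(W)={3,6,7}: no change
Constraint 2 (W != V) on D(W)={3,6,7} D(V)={2,3,4,5,6}: no change
Constraint 3 (Z < V) on D(Z)={1,3,4,5} D(V)={2,3,4,5,6}: no change
Constraint 4 (W + V = X) on D(W)={3,6,7} D(V)={2,3,4,5,6} D(X)={1,2,5,7}: W {3,6,7}->{3}; V {2,3,4,5,6}->{2,4}; X {1,2,5,7}->{5,7}
So after all 4 constraints: D(X) = {5,7}

Answer: {5,7}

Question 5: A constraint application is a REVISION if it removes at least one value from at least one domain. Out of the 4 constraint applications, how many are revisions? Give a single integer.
Constraint 1 (Z != W) on D(Z)={1,3,4,5} D(W)={3,6,7}: no change => not a revision
Constraint 2 (W != V) on D(W)={3,6,7} D(V)={2,3,4,5,6}: no change => not a revision
Constraint 3 (Z < V) on D(Z)={1,3,4,5} D(V)={2,3,4,5,6}: no change => not a revision
Constraint 4 (W + V = X) on D(W)={3,6,7} D(V)={2,3,4,5,6} D(X)={1,2,5,7}: W {3,6,7}->{3}; V {2,3,4,5,6}->{2,4}; X {1,2,5,7}->{5,7} => REVISION
Total revisions = 1

Answer: 1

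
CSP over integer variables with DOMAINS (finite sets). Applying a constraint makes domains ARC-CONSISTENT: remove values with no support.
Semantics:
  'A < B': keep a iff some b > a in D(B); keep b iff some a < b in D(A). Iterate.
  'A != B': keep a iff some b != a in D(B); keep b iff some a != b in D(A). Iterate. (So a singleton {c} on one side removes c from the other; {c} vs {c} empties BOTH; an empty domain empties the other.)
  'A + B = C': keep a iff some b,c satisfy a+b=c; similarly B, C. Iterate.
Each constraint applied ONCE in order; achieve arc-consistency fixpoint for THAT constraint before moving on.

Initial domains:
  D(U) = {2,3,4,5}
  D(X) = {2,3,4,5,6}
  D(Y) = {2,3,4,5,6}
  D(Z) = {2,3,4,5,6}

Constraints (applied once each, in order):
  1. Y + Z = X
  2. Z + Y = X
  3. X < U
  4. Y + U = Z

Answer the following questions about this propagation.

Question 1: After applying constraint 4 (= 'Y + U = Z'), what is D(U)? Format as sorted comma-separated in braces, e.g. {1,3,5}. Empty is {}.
Constraint 1 (Y + Z = X) on D(Y)={2,3,4,5,6} D(Z)={2,3,4,5,6} D(X)={2,3,4,5,6}: Y {2,3,4,5,6}->{2,3,4}; Z {2,3,4,5,6}->{2,3,4}; X {2,3,4,5,6}->{4,5,6}
Constraint 2 (Z + Y = X) on D(Z)={2,3,4} D(Y)={2,3,4} D(X)={4,5,6}: no change
Constraint 3 (X < U) on D(X)={4,5,6} D(U)={2,3,4,5}: X {4,5,6}->{4}; U {2,3,4,5}->{5}
Constraint 4 (Y + U = Z) on D(Y)={2,3,4} D(U)={5} D(Z)={2,3,4}: Y {2,3,4}->{}; U {5}->{}; Z {2,3,4}->{}
So after constraint 4: D(U) = {}

Answer: {}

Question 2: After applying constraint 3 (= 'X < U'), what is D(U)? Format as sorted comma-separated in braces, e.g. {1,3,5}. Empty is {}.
Constraint 1 (Y + Z = X) on D(Y)={2,3,4,5,6} D(Z)={2,3,4,5,6} D(X)={2,3,4,5,6}: Y {2,3,4,5,6}->{2,3,4}; Z {2,3,4,5,6}->{2,3,4}; X {2,3,4,5,6}->{4,5,6}
Constraint 2 (Z + Y = X) on D(Z)={2,3,4} D(Y)={2,3,4} D(X)={4,5,6}: no change
Constraint 3 (X < U) on D(X)={4,5,6} D(U)={2,3,4,5}: X {4,5,6}->{4}; U {2,3,4,5}->{5}
So after constraint 3: D(U) = {5}

Answer: {5}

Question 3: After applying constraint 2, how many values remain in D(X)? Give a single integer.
Answer: 3

Derivation:
Constraint 1 (Y + Z = X) on D(Y)={2,3,4,5,6} D(Z)={2,3,4,5,6} D(X)={2,3,4,5,6}: Y {2,3,4,5,6}->{2,3,4}; Z {2,3,4,5,6}->{2,3,4}; X {2,3,4,5,6}->{4,5,6}
Constraint 2 (Z + Y = X) on D(Z)={2,3,4} D(Y)={2,3,4} D(X)={4,5,6}: no change
So after constraint 2: D(X)={4,5,6}, size = 3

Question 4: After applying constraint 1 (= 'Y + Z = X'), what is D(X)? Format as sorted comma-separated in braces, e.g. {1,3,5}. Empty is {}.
Answer: {4,5,6}

Derivation:
Constraint 1 (Y + Z = X) on D(Y)={2,3,4,5,6} D(Z)={2,3,4,5,6} D(X)={2,3,4,5,6}: Y {2,3,4,5,6}->{2,3,4}; Z {2,3,4,5,6}->{2,3,4}; X {2,3,4,5,6}->{4,5,6}
So after constraint 1: D(X) = {4,5,6}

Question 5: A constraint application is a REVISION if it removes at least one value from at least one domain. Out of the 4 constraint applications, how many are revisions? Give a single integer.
Answer: 3

Derivation:
Constraint 1 (Y + Z = X) on D(Y)={2,3,4,5,6} D(Z)={2,3,4,5,6} D(X)={2,3,4,5,6}: Y {2,3,4,5,6}->{2,3,4}; Z {2,3,4,5,6}->{2,3,4}; X {2,3,4,5,6}->{4,5,6} => REVISION
Constraint 2 (Z + Y = X) on D(Z)={2,3,4} D(Y)={2,3,4} D(X)={4,5,6}: no change => not a revision
Constraint 3 (X < U) on D(X)={4,5,6} D(U)={2,3,4,5}: X {4,5,6}->{4}; U {2,3,4,5}->{5} => REVISION
Constraint 4 (Y + U = Z) on D(Y)={2,3,4} D(U)={5} D(Z)={2,3,4}: Y {2,3,4}->{}; U {5}->{}; Z {2,3,4}->{} => REVISION
Total revisions = 3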